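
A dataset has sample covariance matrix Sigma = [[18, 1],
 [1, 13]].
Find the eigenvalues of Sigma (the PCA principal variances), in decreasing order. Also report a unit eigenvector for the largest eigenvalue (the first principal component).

Step 1 — characteristic polynomial of 2×2 Sigma:
  det(Sigma - λI) = λ² - trace · λ + det = 0.
  trace = 18 + 13 = 31, det = 18·13 - (1)² = 233.
Step 2 — discriminant:
  Δ = trace² - 4·det = 961 - 932 = 29.
Step 3 — eigenvalues:
  λ = (trace ± √Δ)/2 = (31 ± 5.3852)/2,
  λ_1 = 18.1926,  λ_2 = 12.8074.

Step 4 — unit eigenvector for λ_1: solve (Sigma - λ_1 I)v = 0. First row:
  (18 - 18.1926)·v_x + (1)·v_y = 0, i.e. (-0.1926)·v_x + (1)·v_y = 0,
  so v ∝ (b, λ_1 - a) = (1, 0.1926) = u.
  ||u|| = √((1)² + (0.1926)²) = √(1.0371) ≈ 1.0184,
  v_1 = u/||u|| ≈ (0.982, 0.1891) (||v_1|| = 1).

λ_1 = 18.1926,  λ_2 = 12.8074;  v_1 ≈ (0.982, 0.1891)


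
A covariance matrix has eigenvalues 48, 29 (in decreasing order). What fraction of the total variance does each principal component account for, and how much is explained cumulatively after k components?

Step 1 — total variance = trace(Sigma) = Σ λ_i = 48 + 29 = 77.

Step 2 — fraction explained by component i = λ_i / Σ λ:
  PC1: 48/77 = 0.6234
  PC2: 29/77 = 0.3766

Step 3 — cumulative fraction after k components = (λ_1 + ... + λ_k) / Σ λ:
  k = 1: 48/77 = 0.6234
  k = 2: (48 + 29)/77 = 77/77 = 1

Summary (fraction, with percent):

explained: PC1 0.6234 (62.34%), PC2 0.3766 (37.66%);  cumulative: 0.6234, 1


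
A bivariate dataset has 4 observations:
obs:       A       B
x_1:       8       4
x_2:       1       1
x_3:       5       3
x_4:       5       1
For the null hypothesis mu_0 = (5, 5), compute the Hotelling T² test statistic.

Step 1 — sample mean vector:
  mean(A) = (8 + 1 + 5 + 5) / 4 = 19/4 = 4.75
  mean(B) = (4 + 1 + 3 + 1) / 4 = 9/4 = 2.25
  x̄ = (4.75, 2.25),  deviation x̄ - mu_0 = (4.75, 2.25) - (5, 5) = (-0.25, -2.75).

Step 2 — sample covariance matrix, S[i,j] = (1/(n-1)) · Σ_k (x_{k,i} - mean_i) · (x_{k,j} - mean_j), divisor n-1 = 3:
  S[A,A] = ((3.25)·(3.25) + (-3.75)·(-3.75) + (0.25)·(0.25) + (0.25)·(0.25)) / 3 = 24.75/3 = 8.25
  S[A,B] = ((3.25)·(1.75) + (-3.75)·(-1.25) + (0.25)·(0.75) + (0.25)·(-1.25)) / 3 = 10.25/3 = 3.4167
  S[B,B] = ((1.75)·(1.75) + (-1.25)·(-1.25) + (0.75)·(0.75) + (-1.25)·(-1.25)) / 3 = 6.75/3 = 2.25
  S = [[8.25, 3.4167],
 [3.4167, 2.25]].

Step 3 — invert S. det(S) = 8.25·2.25 - (3.4167)² = 6.8889.
  S^{-1} = (1/det) · [[d, -b], [-b, a]] = [[0.3266, -0.496],
 [-0.496, 1.1976]].

Step 4 — quadratic form (x̄ - mu_0)^T · S^{-1} · (x̄ - mu_0):
  S^{-1} · (x̄ - mu_0) = (1.2823, -3.1694),
  (x̄ - mu_0)^T · [...] = (-0.25)·(1.2823) + (-2.75)·(-3.1694) = 8.3952.

Step 5 — scale by n: T² = 4 · 8.3952 = 33.5806.

T² ≈ 33.5806


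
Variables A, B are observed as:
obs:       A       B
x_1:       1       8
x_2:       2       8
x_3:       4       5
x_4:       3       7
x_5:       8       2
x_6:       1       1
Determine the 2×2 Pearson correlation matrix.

Step 1 — column means:
  mean(A) = (1 + 2 + 4 + 3 + 8 + 1) / 6 = 19/6 = 3.1667
  mean(B) = (8 + 8 + 5 + 7 + 2 + 1) / 6 = 31/6 = 5.1667

Step 2 — sample variances and covariances s[i,j] = (1/(n-1)) · Σ_k (x_{k,i} - mean_i) · (x_{k,j} - mean_j), with n-1 = 5:
  s[A,A] = ((-2.1667)·(-2.1667) + (-1.1667)·(-1.1667) + (0.8333)·(0.8333) + (-0.1667)·(-0.1667) + (4.8333)·(4.8333) + (-2.1667)·(-2.1667)) / 5 = 34.8333/5 = 6.9667
  s[A,B] = ((-2.1667)·(2.8333) + (-1.1667)·(2.8333) + (0.8333)·(-0.1667) + (-0.1667)·(1.8333) + (4.8333)·(-3.1667) + (-2.1667)·(-4.1667)) / 5 = -16.1667/5 = -3.2333
  s[B,B] = ((2.8333)·(2.8333) + (2.8333)·(2.8333) + (-0.1667)·(-0.1667) + (1.8333)·(1.8333) + (-3.1667)·(-3.1667) + (-4.1667)·(-4.1667)) / 5 = 46.8333/5 = 9.3667
  Sample standard deviations s_i = √(s[i,i]):
  s(A) = √(6.9667) = 2.6394
  s(B) = √(9.3667) = 3.0605

Step 3 — r_{ij} = s_{ij} / (s_i · s_j):
  r[A,A] = 1 (diagonal).
  r[A,B] = -3.2333 / (2.6394 · 3.0605) = -3.2333 / 8.078 = -0.4003
  r[B,B] = 1 (diagonal).

R is symmetric with unit diagonal. Assembling:

R = [[1, -0.4003],
 [-0.4003, 1]]


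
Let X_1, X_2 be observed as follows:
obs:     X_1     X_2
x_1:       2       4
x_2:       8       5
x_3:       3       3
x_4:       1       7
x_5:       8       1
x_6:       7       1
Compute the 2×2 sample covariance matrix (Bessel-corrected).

Step 1 — column means:
  mean(X_1) = (2 + 8 + 3 + 1 + 8 + 7) / 6 = 29/6 = 4.8333
  mean(X_2) = (4 + 5 + 3 + 7 + 1 + 1) / 6 = 21/6 = 3.5

Step 2 — sample covariance S[i,j] = (1/(n-1)) · Σ_k (x_{k,i} - mean_i) · (x_{k,j} - mean_j), with n-1 = 5.
  S[X_1,X_1] = ((-2.8333)·(-2.8333) + (3.1667)·(3.1667) + (-1.8333)·(-1.8333) + (-3.8333)·(-3.8333) + (3.1667)·(3.1667) + (2.1667)·(2.1667)) / 5 = 50.8333/5 = 10.1667
  S[X_1,X_2] = ((-2.8333)·(0.5) + (3.1667)·(1.5) + (-1.8333)·(-0.5) + (-3.8333)·(3.5) + (3.1667)·(-2.5) + (2.1667)·(-2.5)) / 5 = -22.5/5 = -4.5
  S[X_2,X_2] = ((0.5)·(0.5) + (1.5)·(1.5) + (-0.5)·(-0.5) + (3.5)·(3.5) + (-2.5)·(-2.5) + (-2.5)·(-2.5)) / 5 = 27.5/5 = 5.5

S is symmetric (S[j,i] = S[i,j]). Assembling:

S = [[10.1667, -4.5],
 [-4.5, 5.5]]


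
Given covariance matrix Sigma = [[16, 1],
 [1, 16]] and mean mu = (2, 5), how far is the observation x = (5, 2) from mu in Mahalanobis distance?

Step 1 — centre the observation: (x - mu) = (3, -3).

Step 2 — invert Sigma. det(Sigma) = 16·16 - (1)² = 255.
  Sigma^{-1} = (1/det) · [[d, -b], [-b, a]] = [[0.0627, -0.0039],
 [-0.0039, 0.0627]].

Step 3 — form the quadratic (x - mu)^T · Sigma^{-1} · (x - mu):
  Sigma^{-1} · (x - mu) = (0.2, -0.2).
  (x - mu)^T · [Sigma^{-1} · (x - mu)] = (3)·(0.2) + (-3)·(-0.2) = 1.2.

Step 4 — take square root: d = √(1.2) ≈ 1.0954.

d(x, mu) = √(1.2) ≈ 1.0954


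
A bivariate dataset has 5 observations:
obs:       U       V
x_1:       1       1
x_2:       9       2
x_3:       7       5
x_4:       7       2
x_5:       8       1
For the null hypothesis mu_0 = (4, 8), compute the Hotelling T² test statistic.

Step 1 — sample mean vector:
  mean(U) = (1 + 9 + 7 + 7 + 8) / 5 = 32/5 = 6.4
  mean(V) = (1 + 2 + 5 + 2 + 1) / 5 = 11/5 = 2.2
  x̄ = (6.4, 2.2),  deviation x̄ - mu_0 = (6.4, 2.2) - (4, 8) = (2.4, -5.8).

Step 2 — sample covariance matrix, S[i,j] = (1/(n-1)) · Σ_k (x_{k,i} - mean_i) · (x_{k,j} - mean_j), divisor n-1 = 4:
  S[U,U] = ((-5.4)·(-5.4) + (2.6)·(2.6) + (0.6)·(0.6) + (0.6)·(0.6) + (1.6)·(1.6)) / 4 = 39.2/4 = 9.8
  S[U,V] = ((-5.4)·(-1.2) + (2.6)·(-0.2) + (0.6)·(2.8) + (0.6)·(-0.2) + (1.6)·(-1.2)) / 4 = 5.6/4 = 1.4
  S[V,V] = ((-1.2)·(-1.2) + (-0.2)·(-0.2) + (2.8)·(2.8) + (-0.2)·(-0.2) + (-1.2)·(-1.2)) / 4 = 10.8/4 = 2.7
  S = [[9.8, 1.4],
 [1.4, 2.7]].

Step 3 — invert S. det(S) = 9.8·2.7 - (1.4)² = 24.5.
  S^{-1} = (1/det) · [[d, -b], [-b, a]] = [[0.1102, -0.0571],
 [-0.0571, 0.4]].

Step 4 — quadratic form (x̄ - mu_0)^T · S^{-1} · (x̄ - mu_0):
  S^{-1} · (x̄ - mu_0) = (0.5959, -2.4571),
  (x̄ - mu_0)^T · [...] = (2.4)·(0.5959) + (-5.8)·(-2.4571) = 15.6816.

Step 5 — scale by n: T² = 5 · 15.6816 = 78.4082.

T² ≈ 78.4082


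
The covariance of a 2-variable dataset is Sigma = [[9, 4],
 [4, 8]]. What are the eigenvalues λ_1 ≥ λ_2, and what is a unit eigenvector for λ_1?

Step 1 — characteristic polynomial of 2×2 Sigma:
  det(Sigma - λI) = λ² - trace · λ + det = 0.
  trace = 9 + 8 = 17, det = 9·8 - (4)² = 56.
Step 2 — discriminant:
  Δ = trace² - 4·det = 289 - 224 = 65.
Step 3 — eigenvalues:
  λ = (trace ± √Δ)/2 = (17 ± 8.0623)/2,
  λ_1 = 12.5311,  λ_2 = 4.4689.

Step 4 — unit eigenvector for λ_1: solve (Sigma - λ_1 I)v = 0. First row:
  (9 - 12.5311)·v_x + (4)·v_y = 0, i.e. (-3.5311)·v_x + (4)·v_y = 0,
  so v ∝ (b, λ_1 - a) = (4, 3.5311) = u.
  ||u|| = √((4)² + (3.5311)²) = √(28.4689) ≈ 5.3356,
  v_1 = u/||u|| ≈ (0.7497, 0.6618) (||v_1|| = 1).

λ_1 = 12.5311,  λ_2 = 4.4689;  v_1 ≈ (0.7497, 0.6618)


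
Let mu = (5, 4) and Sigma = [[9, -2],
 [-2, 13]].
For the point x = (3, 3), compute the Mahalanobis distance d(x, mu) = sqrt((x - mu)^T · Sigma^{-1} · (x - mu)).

Step 1 — centre the observation: (x - mu) = (-2, -1).

Step 2 — invert Sigma. det(Sigma) = 9·13 - (-2)² = 113.
  Sigma^{-1} = (1/det) · [[d, -b], [-b, a]] = [[0.115, 0.0177],
 [0.0177, 0.0796]].

Step 3 — form the quadratic (x - mu)^T · Sigma^{-1} · (x - mu):
  Sigma^{-1} · (x - mu) = (-0.2478, -0.115).
  (x - mu)^T · [Sigma^{-1} · (x - mu)] = (-2)·(-0.2478) + (-1)·(-0.115) = 0.6106.

Step 4 — take square root: d = √(0.6106) ≈ 0.7814.

d(x, mu) = √(0.6106) ≈ 0.7814


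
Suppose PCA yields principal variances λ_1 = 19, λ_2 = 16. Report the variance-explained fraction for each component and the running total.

Step 1 — total variance = trace(Sigma) = Σ λ_i = 19 + 16 = 35.

Step 2 — fraction explained by component i = λ_i / Σ λ:
  PC1: 19/35 = 0.5429
  PC2: 16/35 = 0.4571

Step 3 — cumulative fraction after k components = (λ_1 + ... + λ_k) / Σ λ:
  k = 1: 19/35 = 0.5429
  k = 2: (19 + 16)/35 = 35/35 = 1

Summary (fraction, with percent):

explained: PC1 0.5429 (54.29%), PC2 0.4571 (45.71%);  cumulative: 0.5429, 1


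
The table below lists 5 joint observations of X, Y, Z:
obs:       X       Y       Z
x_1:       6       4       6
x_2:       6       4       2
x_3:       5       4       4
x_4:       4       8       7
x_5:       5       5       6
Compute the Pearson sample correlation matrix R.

Step 1 — column means:
  mean(X) = (6 + 6 + 5 + 4 + 5) / 5 = 26/5 = 5.2
  mean(Y) = (4 + 4 + 4 + 8 + 5) / 5 = 25/5 = 5
  mean(Z) = (6 + 2 + 4 + 7 + 6) / 5 = 25/5 = 5

Step 2 — sample variances and covariances s[i,j] = (1/(n-1)) · Σ_k (x_{k,i} - mean_i) · (x_{k,j} - mean_j), with n-1 = 4:
  s[X,X] = ((0.8)·(0.8) + (0.8)·(0.8) + (-0.2)·(-0.2) + (-1.2)·(-1.2) + (-0.2)·(-0.2)) / 4 = 2.8/4 = 0.7
  s[X,Y] = ((0.8)·(-1) + (0.8)·(-1) + (-0.2)·(-1) + (-1.2)·(3) + (-0.2)·(0)) / 4 = -5/4 = -1.25
  s[X,Z] = ((0.8)·(1) + (0.8)·(-3) + (-0.2)·(-1) + (-1.2)·(2) + (-0.2)·(1)) / 4 = -4/4 = -1
  s[Y,Y] = ((-1)·(-1) + (-1)·(-1) + (-1)·(-1) + (3)·(3) + (0)·(0)) / 4 = 12/4 = 3
  s[Y,Z] = ((-1)·(1) + (-1)·(-3) + (-1)·(-1) + (3)·(2) + (0)·(1)) / 4 = 9/4 = 2.25
  s[Z,Z] = ((1)·(1) + (-3)·(-3) + (-1)·(-1) + (2)·(2) + (1)·(1)) / 4 = 16/4 = 4
  Sample standard deviations s_i = √(s[i,i]):
  s(X) = √(0.7) = 0.8367
  s(Y) = √(3) = 1.7321
  s(Z) = √(4) = 2

Step 3 — r_{ij} = s_{ij} / (s_i · s_j):
  r[X,X] = 1 (diagonal).
  r[X,Y] = -1.25 / (0.8367 · 1.7321) = -1.25 / 1.4491 = -0.8626
  r[X,Z] = -1 / (0.8367 · 2) = -1 / 1.6733 = -0.5976
  r[Y,Y] = 1 (diagonal).
  r[Y,Z] = 2.25 / (1.7321 · 2) = 2.25 / 3.4641 = 0.6495
  r[Z,Z] = 1 (diagonal).

R is symmetric with unit diagonal. Assembling:

R = [[1, -0.8626, -0.5976],
 [-0.8626, 1, 0.6495],
 [-0.5976, 0.6495, 1]]


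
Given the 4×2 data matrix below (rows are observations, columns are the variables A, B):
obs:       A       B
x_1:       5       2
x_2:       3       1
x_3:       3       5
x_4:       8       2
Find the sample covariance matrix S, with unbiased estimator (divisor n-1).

Step 1 — column means:
  mean(A) = (5 + 3 + 3 + 8) / 4 = 19/4 = 4.75
  mean(B) = (2 + 1 + 5 + 2) / 4 = 10/4 = 2.5

Step 2 — sample covariance S[i,j] = (1/(n-1)) · Σ_k (x_{k,i} - mean_i) · (x_{k,j} - mean_j), with n-1 = 3.
  S[A,A] = ((0.25)·(0.25) + (-1.75)·(-1.75) + (-1.75)·(-1.75) + (3.25)·(3.25)) / 3 = 16.75/3 = 5.5833
  S[A,B] = ((0.25)·(-0.5) + (-1.75)·(-1.5) + (-1.75)·(2.5) + (3.25)·(-0.5)) / 3 = -3.5/3 = -1.1667
  S[B,B] = ((-0.5)·(-0.5) + (-1.5)·(-1.5) + (2.5)·(2.5) + (-0.5)·(-0.5)) / 3 = 9/3 = 3

S is symmetric (S[j,i] = S[i,j]). Assembling:

S = [[5.5833, -1.1667],
 [-1.1667, 3]]


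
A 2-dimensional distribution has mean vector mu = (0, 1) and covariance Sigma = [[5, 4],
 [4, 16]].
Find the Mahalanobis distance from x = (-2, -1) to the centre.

Step 1 — centre the observation: (x - mu) = (-2, -2).

Step 2 — invert Sigma. det(Sigma) = 5·16 - (4)² = 64.
  Sigma^{-1} = (1/det) · [[d, -b], [-b, a]] = [[0.25, -0.0625],
 [-0.0625, 0.0781]].

Step 3 — form the quadratic (x - mu)^T · Sigma^{-1} · (x - mu):
  Sigma^{-1} · (x - mu) = (-0.375, -0.0312).
  (x - mu)^T · [Sigma^{-1} · (x - mu)] = (-2)·(-0.375) + (-2)·(-0.0312) = 0.8125.

Step 4 — take square root: d = √(0.8125) ≈ 0.9014.

d(x, mu) = √(0.8125) ≈ 0.9014


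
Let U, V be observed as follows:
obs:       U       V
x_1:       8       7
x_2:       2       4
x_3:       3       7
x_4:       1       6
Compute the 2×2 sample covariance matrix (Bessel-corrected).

Step 1 — column means:
  mean(U) = (8 + 2 + 3 + 1) / 4 = 14/4 = 3.5
  mean(V) = (7 + 4 + 7 + 6) / 4 = 24/4 = 6

Step 2 — sample covariance S[i,j] = (1/(n-1)) · Σ_k (x_{k,i} - mean_i) · (x_{k,j} - mean_j), with n-1 = 3.
  S[U,U] = ((4.5)·(4.5) + (-1.5)·(-1.5) + (-0.5)·(-0.5) + (-2.5)·(-2.5)) / 3 = 29/3 = 9.6667
  S[U,V] = ((4.5)·(1) + (-1.5)·(-2) + (-0.5)·(1) + (-2.5)·(0)) / 3 = 7/3 = 2.3333
  S[V,V] = ((1)·(1) + (-2)·(-2) + (1)·(1) + (0)·(0)) / 3 = 6/3 = 2

S is symmetric (S[j,i] = S[i,j]). Assembling:

S = [[9.6667, 2.3333],
 [2.3333, 2]]


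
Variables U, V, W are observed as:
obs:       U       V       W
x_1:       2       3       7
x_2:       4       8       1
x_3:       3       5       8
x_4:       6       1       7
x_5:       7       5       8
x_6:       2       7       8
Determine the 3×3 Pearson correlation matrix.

Step 1 — column means:
  mean(U) = (2 + 4 + 3 + 6 + 7 + 2) / 6 = 24/6 = 4
  mean(V) = (3 + 8 + 5 + 1 + 5 + 7) / 6 = 29/6 = 4.8333
  mean(W) = (7 + 1 + 8 + 7 + 8 + 8) / 6 = 39/6 = 6.5

Step 2 — sample variances and covariances s[i,j] = (1/(n-1)) · Σ_k (x_{k,i} - mean_i) · (x_{k,j} - mean_j), with n-1 = 5:
  s[U,U] = ((-2)·(-2) + (0)·(0) + (-1)·(-1) + (2)·(2) + (3)·(3) + (-2)·(-2)) / 5 = 22/5 = 4.4
  s[U,V] = ((-2)·(-1.8333) + (0)·(3.1667) + (-1)·(0.1667) + (2)·(-3.8333) + (3)·(0.1667) + (-2)·(2.1667)) / 5 = -8/5 = -1.6
  s[U,W] = ((-2)·(0.5) + (0)·(-5.5) + (-1)·(1.5) + (2)·(0.5) + (3)·(1.5) + (-2)·(1.5)) / 5 = 0/5 = 0
  s[V,V] = ((-1.8333)·(-1.8333) + (3.1667)·(3.1667) + (0.1667)·(0.1667) + (-3.8333)·(-3.8333) + (0.1667)·(0.1667) + (2.1667)·(2.1667)) / 5 = 32.8333/5 = 6.5667
  s[V,W] = ((-1.8333)·(0.5) + (3.1667)·(-5.5) + (0.1667)·(1.5) + (-3.8333)·(0.5) + (0.1667)·(1.5) + (2.1667)·(1.5)) / 5 = -16.5/5 = -3.3
  s[W,W] = ((0.5)·(0.5) + (-5.5)·(-5.5) + (1.5)·(1.5) + (0.5)·(0.5) + (1.5)·(1.5) + (1.5)·(1.5)) / 5 = 37.5/5 = 7.5
  Sample standard deviations s_i = √(s[i,i]):
  s(U) = √(4.4) = 2.0976
  s(V) = √(6.5667) = 2.5626
  s(W) = √(7.5) = 2.7386

Step 3 — r_{ij} = s_{ij} / (s_i · s_j):
  r[U,U] = 1 (diagonal).
  r[U,V] = -1.6 / (2.0976 · 2.5626) = -1.6 / 5.3753 = -0.2977
  r[U,W] = 0 / (2.0976 · 2.7386) = 0 / 5.7446 = 0
  r[V,V] = 1 (diagonal).
  r[V,W] = -3.3 / (2.5626 · 2.7386) = -3.3 / 7.0178 = -0.4702
  r[W,W] = 1 (diagonal).

R is symmetric with unit diagonal. Assembling:

R = [[1, -0.2977, 0],
 [-0.2977, 1, -0.4702],
 [0, -0.4702, 1]]


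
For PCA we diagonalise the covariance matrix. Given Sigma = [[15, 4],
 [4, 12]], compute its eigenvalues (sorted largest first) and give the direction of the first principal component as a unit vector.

Step 1 — characteristic polynomial of 2×2 Sigma:
  det(Sigma - λI) = λ² - trace · λ + det = 0.
  trace = 15 + 12 = 27, det = 15·12 - (4)² = 164.
Step 2 — discriminant:
  Δ = trace² - 4·det = 729 - 656 = 73.
Step 3 — eigenvalues:
  λ = (trace ± √Δ)/2 = (27 ± 8.544)/2,
  λ_1 = 17.772,  λ_2 = 9.228.

Step 4 — unit eigenvector for λ_1: solve (Sigma - λ_1 I)v = 0. First row:
  (15 - 17.772)·v_x + (4)·v_y = 0, i.e. (-2.772)·v_x + (4)·v_y = 0,
  so v ∝ (b, λ_1 - a) = (4, 2.772) = u.
  ||u|| = √((4)² + (2.772)²) = √(23.684) ≈ 4.8666,
  v_1 = u/||u|| ≈ (0.8219, 0.5696) (||v_1|| = 1).

λ_1 = 17.772,  λ_2 = 9.228;  v_1 ≈ (0.8219, 0.5696)


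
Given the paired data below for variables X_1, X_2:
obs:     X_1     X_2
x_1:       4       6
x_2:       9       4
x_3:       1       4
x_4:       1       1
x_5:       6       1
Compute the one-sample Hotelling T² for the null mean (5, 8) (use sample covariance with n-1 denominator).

Step 1 — sample mean vector:
  mean(X_1) = (4 + 9 + 1 + 1 + 6) / 5 = 21/5 = 4.2
  mean(X_2) = (6 + 4 + 4 + 1 + 1) / 5 = 16/5 = 3.2
  x̄ = (4.2, 3.2),  deviation x̄ - mu_0 = (4.2, 3.2) - (5, 8) = (-0.8, -4.8).

Step 2 — sample covariance matrix, S[i,j] = (1/(n-1)) · Σ_k (x_{k,i} - mean_i) · (x_{k,j} - mean_j), divisor n-1 = 4:
  S[X_1,X_1] = ((-0.2)·(-0.2) + (4.8)·(4.8) + (-3.2)·(-3.2) + (-3.2)·(-3.2) + (1.8)·(1.8)) / 4 = 46.8/4 = 11.7
  S[X_1,X_2] = ((-0.2)·(2.8) + (4.8)·(0.8) + (-3.2)·(0.8) + (-3.2)·(-2.2) + (1.8)·(-2.2)) / 4 = 3.8/4 = 0.95
  S[X_2,X_2] = ((2.8)·(2.8) + (0.8)·(0.8) + (0.8)·(0.8) + (-2.2)·(-2.2) + (-2.2)·(-2.2)) / 4 = 18.8/4 = 4.7
  S = [[11.7, 0.95],
 [0.95, 4.7]].

Step 3 — invert S. det(S) = 11.7·4.7 - (0.95)² = 54.0875.
  S^{-1} = (1/det) · [[d, -b], [-b, a]] = [[0.0869, -0.0176],
 [-0.0176, 0.2163]].

Step 4 — quadratic form (x̄ - mu_0)^T · S^{-1} · (x̄ - mu_0):
  S^{-1} · (x̄ - mu_0) = (0.0148, -1.0243),
  (x̄ - mu_0)^T · [...] = (-0.8)·(0.0148) + (-4.8)·(-1.0243) = 4.9046.

Step 5 — scale by n: T² = 5 · 4.9046 = 24.5232.

T² ≈ 24.5232


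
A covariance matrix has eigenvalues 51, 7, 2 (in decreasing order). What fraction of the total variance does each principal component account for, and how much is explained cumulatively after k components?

Step 1 — total variance = trace(Sigma) = Σ λ_i = 51 + 7 + 2 = 60.

Step 2 — fraction explained by component i = λ_i / Σ λ:
  PC1: 51/60 = 0.85
  PC2: 7/60 = 0.1167
  PC3: 2/60 = 0.0333

Step 3 — cumulative fraction after k components = (λ_1 + ... + λ_k) / Σ λ:
  k = 1: 51/60 = 0.85
  k = 2: (51 + 7)/60 = 58/60 = 0.9667
  k = 3: (51 + 7 + 2)/60 = 60/60 = 1

Summary (fraction, with percent):

explained: PC1 0.85 (85%), PC2 0.1167 (11.67%), PC3 0.0333 (3.33%);  cumulative: 0.85, 0.9667, 1


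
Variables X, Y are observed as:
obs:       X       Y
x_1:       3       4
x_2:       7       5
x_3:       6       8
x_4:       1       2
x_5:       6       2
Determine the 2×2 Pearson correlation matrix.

Step 1 — column means:
  mean(X) = (3 + 7 + 6 + 1 + 6) / 5 = 23/5 = 4.6
  mean(Y) = (4 + 5 + 8 + 2 + 2) / 5 = 21/5 = 4.2

Step 2 — sample variances and covariances s[i,j] = (1/(n-1)) · Σ_k (x_{k,i} - mean_i) · (x_{k,j} - mean_j), with n-1 = 4:
  s[X,X] = ((-1.6)·(-1.6) + (2.4)·(2.4) + (1.4)·(1.4) + (-3.6)·(-3.6) + (1.4)·(1.4)) / 4 = 25.2/4 = 6.3
  s[X,Y] = ((-1.6)·(-0.2) + (2.4)·(0.8) + (1.4)·(3.8) + (-3.6)·(-2.2) + (1.4)·(-2.2)) / 4 = 12.4/4 = 3.1
  s[Y,Y] = ((-0.2)·(-0.2) + (0.8)·(0.8) + (3.8)·(3.8) + (-2.2)·(-2.2) + (-2.2)·(-2.2)) / 4 = 24.8/4 = 6.2
  Sample standard deviations s_i = √(s[i,i]):
  s(X) = √(6.3) = 2.51
  s(Y) = √(6.2) = 2.49

Step 3 — r_{ij} = s_{ij} / (s_i · s_j):
  r[X,X] = 1 (diagonal).
  r[X,Y] = 3.1 / (2.51 · 2.49) = 3.1 / 6.2498 = 0.496
  r[Y,Y] = 1 (diagonal).

R is symmetric with unit diagonal. Assembling:

R = [[1, 0.496],
 [0.496, 1]]


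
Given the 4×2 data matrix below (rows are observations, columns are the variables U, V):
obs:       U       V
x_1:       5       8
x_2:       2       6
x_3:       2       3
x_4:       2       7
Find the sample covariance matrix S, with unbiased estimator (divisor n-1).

Step 1 — column means:
  mean(U) = (5 + 2 + 2 + 2) / 4 = 11/4 = 2.75
  mean(V) = (8 + 6 + 3 + 7) / 4 = 24/4 = 6

Step 2 — sample covariance S[i,j] = (1/(n-1)) · Σ_k (x_{k,i} - mean_i) · (x_{k,j} - mean_j), with n-1 = 3.
  S[U,U] = ((2.25)·(2.25) + (-0.75)·(-0.75) + (-0.75)·(-0.75) + (-0.75)·(-0.75)) / 3 = 6.75/3 = 2.25
  S[U,V] = ((2.25)·(2) + (-0.75)·(0) + (-0.75)·(-3) + (-0.75)·(1)) / 3 = 6/3 = 2
  S[V,V] = ((2)·(2) + (0)·(0) + (-3)·(-3) + (1)·(1)) / 3 = 14/3 = 4.6667

S is symmetric (S[j,i] = S[i,j]). Assembling:

S = [[2.25, 2],
 [2, 4.6667]]


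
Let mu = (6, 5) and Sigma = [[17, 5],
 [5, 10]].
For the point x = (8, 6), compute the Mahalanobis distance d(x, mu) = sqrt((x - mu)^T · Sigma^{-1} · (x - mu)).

Step 1 — centre the observation: (x - mu) = (2, 1).

Step 2 — invert Sigma. det(Sigma) = 17·10 - (5)² = 145.
  Sigma^{-1} = (1/det) · [[d, -b], [-b, a]] = [[0.069, -0.0345],
 [-0.0345, 0.1172]].

Step 3 — form the quadratic (x - mu)^T · Sigma^{-1} · (x - mu):
  Sigma^{-1} · (x - mu) = (0.1034, 0.0483).
  (x - mu)^T · [Sigma^{-1} · (x - mu)] = (2)·(0.1034) + (1)·(0.0483) = 0.2552.

Step 4 — take square root: d = √(0.2552) ≈ 0.5051.

d(x, mu) = √(0.2552) ≈ 0.5051


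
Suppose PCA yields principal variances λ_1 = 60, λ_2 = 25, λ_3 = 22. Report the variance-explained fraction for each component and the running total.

Step 1 — total variance = trace(Sigma) = Σ λ_i = 60 + 25 + 22 = 107.

Step 2 — fraction explained by component i = λ_i / Σ λ:
  PC1: 60/107 = 0.5607
  PC2: 25/107 = 0.2336
  PC3: 22/107 = 0.2056

Step 3 — cumulative fraction after k components = (λ_1 + ... + λ_k) / Σ λ:
  k = 1: 60/107 = 0.5607
  k = 2: (60 + 25)/107 = 85/107 = 0.7944
  k = 3: (60 + 25 + 22)/107 = 107/107 = 1

Summary (fraction, with percent):

explained: PC1 0.5607 (56.07%), PC2 0.2336 (23.36%), PC3 0.2056 (20.56%);  cumulative: 0.5607, 0.7944, 1


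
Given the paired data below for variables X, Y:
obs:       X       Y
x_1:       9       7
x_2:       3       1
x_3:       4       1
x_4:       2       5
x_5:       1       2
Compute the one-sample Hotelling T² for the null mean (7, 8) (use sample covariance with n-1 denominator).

Step 1 — sample mean vector:
  mean(X) = (9 + 3 + 4 + 2 + 1) / 5 = 19/5 = 3.8
  mean(Y) = (7 + 1 + 1 + 5 + 2) / 5 = 16/5 = 3.2
  x̄ = (3.8, 3.2),  deviation x̄ - mu_0 = (3.8, 3.2) - (7, 8) = (-3.2, -4.8).

Step 2 — sample covariance matrix, S[i,j] = (1/(n-1)) · Σ_k (x_{k,i} - mean_i) · (x_{k,j} - mean_j), divisor n-1 = 4:
  S[X,X] = ((5.2)·(5.2) + (-0.8)·(-0.8) + (0.2)·(0.2) + (-1.8)·(-1.8) + (-2.8)·(-2.8)) / 4 = 38.8/4 = 9.7
  S[X,Y] = ((5.2)·(3.8) + (-0.8)·(-2.2) + (0.2)·(-2.2) + (-1.8)·(1.8) + (-2.8)·(-1.2)) / 4 = 21.2/4 = 5.3
  S[Y,Y] = ((3.8)·(3.8) + (-2.2)·(-2.2) + (-2.2)·(-2.2) + (1.8)·(1.8) + (-1.2)·(-1.2)) / 4 = 28.8/4 = 7.2
  S = [[9.7, 5.3],
 [5.3, 7.2]].

Step 3 — invert S. det(S) = 9.7·7.2 - (5.3)² = 41.75.
  S^{-1} = (1/det) · [[d, -b], [-b, a]] = [[0.1725, -0.1269],
 [-0.1269, 0.2323]].

Step 4 — quadratic form (x̄ - mu_0)^T · S^{-1} · (x̄ - mu_0):
  S^{-1} · (x̄ - mu_0) = (0.0575, -0.709),
  (x̄ - mu_0)^T · [...] = (-3.2)·(0.0575) + (-4.8)·(-0.709) = 3.2192.

Step 5 — scale by n: T² = 5 · 3.2192 = 16.0958.

T² ≈ 16.0958


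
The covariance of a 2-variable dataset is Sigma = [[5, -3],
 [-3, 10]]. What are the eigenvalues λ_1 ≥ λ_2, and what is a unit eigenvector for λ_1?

Step 1 — characteristic polynomial of 2×2 Sigma:
  det(Sigma - λI) = λ² - trace · λ + det = 0.
  trace = 5 + 10 = 15, det = 5·10 - (-3)² = 41.
Step 2 — discriminant:
  Δ = trace² - 4·det = 225 - 164 = 61.
Step 3 — eigenvalues:
  λ = (trace ± √Δ)/2 = (15 ± 7.8102)/2,
  λ_1 = 11.4051,  λ_2 = 3.5949.

Step 4 — unit eigenvector for λ_1: solve (Sigma - λ_1 I)v = 0. First row:
  (5 - 11.4051)·v_x + (-3)·v_y = 0, i.e. (-6.4051)·v_x + (-3)·v_y = 0,
  so v ∝ (b, λ_1 - a) = (-3, 6.4051); multiply by -1 so the first entry is positive: u = (3, -6.4051).
  ||u|| = √((3)² + (-6.4051)²) = √(50.0256) ≈ 7.0729,
  v_1 = u/||u|| ≈ (0.4242, -0.9056) (||v_1|| = 1).

λ_1 = 11.4051,  λ_2 = 3.5949;  v_1 ≈ (0.4242, -0.9056)


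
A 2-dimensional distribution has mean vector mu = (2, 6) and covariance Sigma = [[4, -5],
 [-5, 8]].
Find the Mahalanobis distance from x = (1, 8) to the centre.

Step 1 — centre the observation: (x - mu) = (-1, 2).

Step 2 — invert Sigma. det(Sigma) = 4·8 - (-5)² = 7.
  Sigma^{-1} = (1/det) · [[d, -b], [-b, a]] = [[1.1429, 0.7143],
 [0.7143, 0.5714]].

Step 3 — form the quadratic (x - mu)^T · Sigma^{-1} · (x - mu):
  Sigma^{-1} · (x - mu) = (0.2857, 0.4286).
  (x - mu)^T · [Sigma^{-1} · (x - mu)] = (-1)·(0.2857) + (2)·(0.4286) = 0.5714.

Step 4 — take square root: d = √(0.5714) ≈ 0.7559.

d(x, mu) = √(0.5714) ≈ 0.7559


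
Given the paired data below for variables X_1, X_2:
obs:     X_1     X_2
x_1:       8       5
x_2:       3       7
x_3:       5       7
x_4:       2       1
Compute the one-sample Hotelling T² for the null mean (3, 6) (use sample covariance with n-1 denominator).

Step 1 — sample mean vector:
  mean(X_1) = (8 + 3 + 5 + 2) / 4 = 18/4 = 4.5
  mean(X_2) = (5 + 7 + 7 + 1) / 4 = 20/4 = 5
  x̄ = (4.5, 5),  deviation x̄ - mu_0 = (4.5, 5) - (3, 6) = (1.5, -1).

Step 2 — sample covariance matrix, S[i,j] = (1/(n-1)) · Σ_k (x_{k,i} - mean_i) · (x_{k,j} - mean_j), divisor n-1 = 3:
  S[X_1,X_1] = ((3.5)·(3.5) + (-1.5)·(-1.5) + (0.5)·(0.5) + (-2.5)·(-2.5)) / 3 = 21/3 = 7
  S[X_1,X_2] = ((3.5)·(0) + (-1.5)·(2) + (0.5)·(2) + (-2.5)·(-4)) / 3 = 8/3 = 2.6667
  S[X_2,X_2] = ((0)·(0) + (2)·(2) + (2)·(2) + (-4)·(-4)) / 3 = 24/3 = 8
  S = [[7, 2.6667],
 [2.6667, 8]].

Step 3 — invert S. det(S) = 7·8 - (2.6667)² = 48.8889.
  S^{-1} = (1/det) · [[d, -b], [-b, a]] = [[0.1636, -0.0545],
 [-0.0545, 0.1432]].

Step 4 — quadratic form (x̄ - mu_0)^T · S^{-1} · (x̄ - mu_0):
  S^{-1} · (x̄ - mu_0) = (0.3, -0.225),
  (x̄ - mu_0)^T · [...] = (1.5)·(0.3) + (-1)·(-0.225) = 0.675.

Step 5 — scale by n: T² = 4 · 0.675 = 2.7.

T² ≈ 2.7


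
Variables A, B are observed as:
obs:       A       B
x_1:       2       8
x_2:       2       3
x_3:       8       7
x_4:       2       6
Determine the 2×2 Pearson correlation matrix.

Step 1 — column means:
  mean(A) = (2 + 2 + 8 + 2) / 4 = 14/4 = 3.5
  mean(B) = (8 + 3 + 7 + 6) / 4 = 24/4 = 6

Step 2 — sample variances and covariances s[i,j] = (1/(n-1)) · Σ_k (x_{k,i} - mean_i) · (x_{k,j} - mean_j), with n-1 = 3:
  s[A,A] = ((-1.5)·(-1.5) + (-1.5)·(-1.5) + (4.5)·(4.5) + (-1.5)·(-1.5)) / 3 = 27/3 = 9
  s[A,B] = ((-1.5)·(2) + (-1.5)·(-3) + (4.5)·(1) + (-1.5)·(0)) / 3 = 6/3 = 2
  s[B,B] = ((2)·(2) + (-3)·(-3) + (1)·(1) + (0)·(0)) / 3 = 14/3 = 4.6667
  Sample standard deviations s_i = √(s[i,i]):
  s(A) = √(9) = 3
  s(B) = √(4.6667) = 2.1602

Step 3 — r_{ij} = s_{ij} / (s_i · s_j):
  r[A,A] = 1 (diagonal).
  r[A,B] = 2 / (3 · 2.1602) = 2 / 6.4807 = 0.3086
  r[B,B] = 1 (diagonal).

R is symmetric with unit diagonal. Assembling:

R = [[1, 0.3086],
 [0.3086, 1]]


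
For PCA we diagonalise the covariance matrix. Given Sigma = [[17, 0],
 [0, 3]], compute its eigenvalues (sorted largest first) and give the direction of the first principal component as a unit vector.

Step 1 — characteristic polynomial of 2×2 Sigma:
  det(Sigma - λI) = λ² - trace · λ + det = 0.
  trace = 17 + 3 = 20, det = 17·3 - (0)² = 51.
Step 2 — discriminant:
  Δ = trace² - 4·det = 400 - 204 = 196.
Step 3 — eigenvalues:
  λ = (trace ± √Δ)/2 = (20 ± 14)/2,
  λ_1 = 17,  λ_2 = 3.

Step 4 — unit eigenvector for λ_1: Sigma is diagonal, so its eigenvectors are the coordinate axes. λ_1 = 17 is the diagonal entry on the first coordinate axis, hence
  v_1 = (1, 0) (||v_1|| = 1).

λ_1 = 17,  λ_2 = 3;  v_1 ≈ (1, 0)


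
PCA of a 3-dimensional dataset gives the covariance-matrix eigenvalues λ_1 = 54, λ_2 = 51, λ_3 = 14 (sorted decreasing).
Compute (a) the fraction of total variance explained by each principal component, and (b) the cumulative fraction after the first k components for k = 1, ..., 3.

Step 1 — total variance = trace(Sigma) = Σ λ_i = 54 + 51 + 14 = 119.

Step 2 — fraction explained by component i = λ_i / Σ λ:
  PC1: 54/119 = 0.4538
  PC2: 51/119 = 0.4286
  PC3: 14/119 = 0.1176

Step 3 — cumulative fraction after k components = (λ_1 + ... + λ_k) / Σ λ:
  k = 1: 54/119 = 0.4538
  k = 2: (54 + 51)/119 = 105/119 = 0.8824
  k = 3: (54 + 51 + 14)/119 = 119/119 = 1

Summary (fraction, with percent):

explained: PC1 0.4538 (45.38%), PC2 0.4286 (42.86%), PC3 0.1176 (11.76%);  cumulative: 0.4538, 0.8824, 1


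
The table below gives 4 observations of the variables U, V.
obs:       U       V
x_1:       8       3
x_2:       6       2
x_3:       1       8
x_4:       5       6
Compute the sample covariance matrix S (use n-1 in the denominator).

Step 1 — column means:
  mean(U) = (8 + 6 + 1 + 5) / 4 = 20/4 = 5
  mean(V) = (3 + 2 + 8 + 6) / 4 = 19/4 = 4.75

Step 2 — sample covariance S[i,j] = (1/(n-1)) · Σ_k (x_{k,i} - mean_i) · (x_{k,j} - mean_j), with n-1 = 3.
  S[U,U] = ((3)·(3) + (1)·(1) + (-4)·(-4) + (0)·(0)) / 3 = 26/3 = 8.6667
  S[U,V] = ((3)·(-1.75) + (1)·(-2.75) + (-4)·(3.25) + (0)·(1.25)) / 3 = -21/3 = -7
  S[V,V] = ((-1.75)·(-1.75) + (-2.75)·(-2.75) + (3.25)·(3.25) + (1.25)·(1.25)) / 3 = 22.75/3 = 7.5833

S is symmetric (S[j,i] = S[i,j]). Assembling:

S = [[8.6667, -7],
 [-7, 7.5833]]


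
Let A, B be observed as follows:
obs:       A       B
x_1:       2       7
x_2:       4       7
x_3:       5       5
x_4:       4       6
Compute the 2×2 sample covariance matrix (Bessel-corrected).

Step 1 — column means:
  mean(A) = (2 + 4 + 5 + 4) / 4 = 15/4 = 3.75
  mean(B) = (7 + 7 + 5 + 6) / 4 = 25/4 = 6.25

Step 2 — sample covariance S[i,j] = (1/(n-1)) · Σ_k (x_{k,i} - mean_i) · (x_{k,j} - mean_j), with n-1 = 3.
  S[A,A] = ((-1.75)·(-1.75) + (0.25)·(0.25) + (1.25)·(1.25) + (0.25)·(0.25)) / 3 = 4.75/3 = 1.5833
  S[A,B] = ((-1.75)·(0.75) + (0.25)·(0.75) + (1.25)·(-1.25) + (0.25)·(-0.25)) / 3 = -2.75/3 = -0.9167
  S[B,B] = ((0.75)·(0.75) + (0.75)·(0.75) + (-1.25)·(-1.25) + (-0.25)·(-0.25)) / 3 = 2.75/3 = 0.9167

S is symmetric (S[j,i] = S[i,j]). Assembling:

S = [[1.5833, -0.9167],
 [-0.9167, 0.9167]]


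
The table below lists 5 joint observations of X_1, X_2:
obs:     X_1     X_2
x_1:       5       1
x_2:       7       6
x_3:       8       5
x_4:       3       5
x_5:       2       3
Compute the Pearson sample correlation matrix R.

Step 1 — column means:
  mean(X_1) = (5 + 7 + 8 + 3 + 2) / 5 = 25/5 = 5
  mean(X_2) = (1 + 6 + 5 + 5 + 3) / 5 = 20/5 = 4

Step 2 — sample variances and covariances s[i,j] = (1/(n-1)) · Σ_k (x_{k,i} - mean_i) · (x_{k,j} - mean_j), with n-1 = 4:
  s[X_1,X_1] = ((0)·(0) + (2)·(2) + (3)·(3) + (-2)·(-2) + (-3)·(-3)) / 4 = 26/4 = 6.5
  s[X_1,X_2] = ((0)·(-3) + (2)·(2) + (3)·(1) + (-2)·(1) + (-3)·(-1)) / 4 = 8/4 = 2
  s[X_2,X_2] = ((-3)·(-3) + (2)·(2) + (1)·(1) + (1)·(1) + (-1)·(-1)) / 4 = 16/4 = 4
  Sample standard deviations s_i = √(s[i,i]):
  s(X_1) = √(6.5) = 2.5495
  s(X_2) = √(4) = 2

Step 3 — r_{ij} = s_{ij} / (s_i · s_j):
  r[X_1,X_1] = 1 (diagonal).
  r[X_1,X_2] = 2 / (2.5495 · 2) = 2 / 5.099 = 0.3922
  r[X_2,X_2] = 1 (diagonal).

R is symmetric with unit diagonal. Assembling:

R = [[1, 0.3922],
 [0.3922, 1]]


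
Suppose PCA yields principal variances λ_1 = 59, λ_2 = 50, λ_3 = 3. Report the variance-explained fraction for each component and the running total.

Step 1 — total variance = trace(Sigma) = Σ λ_i = 59 + 50 + 3 = 112.

Step 2 — fraction explained by component i = λ_i / Σ λ:
  PC1: 59/112 = 0.5268
  PC2: 50/112 = 0.4464
  PC3: 3/112 = 0.0268

Step 3 — cumulative fraction after k components = (λ_1 + ... + λ_k) / Σ λ:
  k = 1: 59/112 = 0.5268
  k = 2: (59 + 50)/112 = 109/112 = 0.9732
  k = 3: (59 + 50 + 3)/112 = 112/112 = 1

Summary (fraction, with percent):

explained: PC1 0.5268 (52.68%), PC2 0.4464 (44.64%), PC3 0.0268 (2.68%);  cumulative: 0.5268, 0.9732, 1


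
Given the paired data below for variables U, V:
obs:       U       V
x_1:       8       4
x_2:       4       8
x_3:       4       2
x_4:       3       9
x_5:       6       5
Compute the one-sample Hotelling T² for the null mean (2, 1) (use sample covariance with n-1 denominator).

Step 1 — sample mean vector:
  mean(U) = (8 + 4 + 4 + 3 + 6) / 5 = 25/5 = 5
  mean(V) = (4 + 8 + 2 + 9 + 5) / 5 = 28/5 = 5.6
  x̄ = (5, 5.6),  deviation x̄ - mu_0 = (5, 5.6) - (2, 1) = (3, 4.6).

Step 2 — sample covariance matrix, S[i,j] = (1/(n-1)) · Σ_k (x_{k,i} - mean_i) · (x_{k,j} - mean_j), divisor n-1 = 4:
  S[U,U] = ((3)·(3) + (-1)·(-1) + (-1)·(-1) + (-2)·(-2) + (1)·(1)) / 4 = 16/4 = 4
  S[U,V] = ((3)·(-1.6) + (-1)·(2.4) + (-1)·(-3.6) + (-2)·(3.4) + (1)·(-0.6)) / 4 = -11/4 = -2.75
  S[V,V] = ((-1.6)·(-1.6) + (2.4)·(2.4) + (-3.6)·(-3.6) + (3.4)·(3.4) + (-0.6)·(-0.6)) / 4 = 33.2/4 = 8.3
  S = [[4, -2.75],
 [-2.75, 8.3]].

Step 3 — invert S. det(S) = 4·8.3 - (-2.75)² = 25.6375.
  S^{-1} = (1/det) · [[d, -b], [-b, a]] = [[0.3237, 0.1073],
 [0.1073, 0.156]].

Step 4 — quadratic form (x̄ - mu_0)^T · S^{-1} · (x̄ - mu_0):
  S^{-1} · (x̄ - mu_0) = (1.4647, 1.0395),
  (x̄ - mu_0)^T · [...] = (3)·(1.4647) + (4.6)·(1.0395) = 9.1756.

Step 5 — scale by n: T² = 5 · 9.1756 = 45.8781.

T² ≈ 45.8781


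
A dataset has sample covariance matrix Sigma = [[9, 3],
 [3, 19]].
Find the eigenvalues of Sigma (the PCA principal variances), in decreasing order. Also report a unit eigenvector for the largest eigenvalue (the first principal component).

Step 1 — characteristic polynomial of 2×2 Sigma:
  det(Sigma - λI) = λ² - trace · λ + det = 0.
  trace = 9 + 19 = 28, det = 9·19 - (3)² = 162.
Step 2 — discriminant:
  Δ = trace² - 4·det = 784 - 648 = 136.
Step 3 — eigenvalues:
  λ = (trace ± √Δ)/2 = (28 ± 11.6619)/2,
  λ_1 = 19.831,  λ_2 = 8.169.

Step 4 — unit eigenvector for λ_1: solve (Sigma - λ_1 I)v = 0. First row:
  (9 - 19.831)·v_x + (3)·v_y = 0, i.e. (-10.831)·v_x + (3)·v_y = 0,
  so v ∝ (b, λ_1 - a) = (3, 10.831) = u.
  ||u|| = √((3)² + (10.831)²) = √(126.3095) ≈ 11.2388,
  v_1 = u/||u|| ≈ (0.2669, 0.9637) (||v_1|| = 1).

λ_1 = 19.831,  λ_2 = 8.169;  v_1 ≈ (0.2669, 0.9637)


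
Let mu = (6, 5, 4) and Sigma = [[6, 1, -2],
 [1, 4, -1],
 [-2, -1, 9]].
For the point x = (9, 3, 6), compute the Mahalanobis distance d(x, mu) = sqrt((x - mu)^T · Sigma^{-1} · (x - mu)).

Step 1 — centre the observation: (x - mu) = (3, -2, 2).

Step 2 — invert Sigma (cofactor / det for 3×3, or solve directly):
  Sigma^{-1} = [[0.1852, -0.037, 0.037],
 [-0.037, 0.2646, 0.0212],
 [0.037, 0.0212, 0.1217]].

Step 3 — form the quadratic (x - mu)^T · Sigma^{-1} · (x - mu):
  Sigma^{-1} · (x - mu) = (0.7037, -0.5979, 0.3122).
  (x - mu)^T · [Sigma^{-1} · (x - mu)] = (3)·(0.7037) + (-2)·(-0.5979) + (2)·(0.3122) = 3.9312.

Step 4 — take square root: d = √(3.9312) ≈ 1.9827.

d(x, mu) = √(3.9312) ≈ 1.9827


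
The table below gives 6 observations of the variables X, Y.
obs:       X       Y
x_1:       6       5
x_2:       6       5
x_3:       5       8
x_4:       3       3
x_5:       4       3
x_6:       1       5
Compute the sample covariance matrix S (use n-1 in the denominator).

Step 1 — column means:
  mean(X) = (6 + 6 + 5 + 3 + 4 + 1) / 6 = 25/6 = 4.1667
  mean(Y) = (5 + 5 + 8 + 3 + 3 + 5) / 6 = 29/6 = 4.8333

Step 2 — sample covariance S[i,j] = (1/(n-1)) · Σ_k (x_{k,i} - mean_i) · (x_{k,j} - mean_j), with n-1 = 5.
  S[X,X] = ((1.8333)·(1.8333) + (1.8333)·(1.8333) + (0.8333)·(0.8333) + (-1.1667)·(-1.1667) + (-0.1667)·(-0.1667) + (-3.1667)·(-3.1667)) / 5 = 18.8333/5 = 3.7667
  S[X,Y] = ((1.8333)·(0.1667) + (1.8333)·(0.1667) + (0.8333)·(3.1667) + (-1.1667)·(-1.8333) + (-0.1667)·(-1.8333) + (-3.1667)·(0.1667)) / 5 = 5.1667/5 = 1.0333
  S[Y,Y] = ((0.1667)·(0.1667) + (0.1667)·(0.1667) + (3.1667)·(3.1667) + (-1.8333)·(-1.8333) + (-1.8333)·(-1.8333) + (0.1667)·(0.1667)) / 5 = 16.8333/5 = 3.3667

S is symmetric (S[j,i] = S[i,j]). Assembling:

S = [[3.7667, 1.0333],
 [1.0333, 3.3667]]


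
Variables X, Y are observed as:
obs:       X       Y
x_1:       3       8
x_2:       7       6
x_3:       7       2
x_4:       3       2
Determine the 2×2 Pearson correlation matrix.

Step 1 — column means:
  mean(X) = (3 + 7 + 7 + 3) / 4 = 20/4 = 5
  mean(Y) = (8 + 6 + 2 + 2) / 4 = 18/4 = 4.5

Step 2 — sample variances and covariances s[i,j] = (1/(n-1)) · Σ_k (x_{k,i} - mean_i) · (x_{k,j} - mean_j), with n-1 = 3:
  s[X,X] = ((-2)·(-2) + (2)·(2) + (2)·(2) + (-2)·(-2)) / 3 = 16/3 = 5.3333
  s[X,Y] = ((-2)·(3.5) + (2)·(1.5) + (2)·(-2.5) + (-2)·(-2.5)) / 3 = -4/3 = -1.3333
  s[Y,Y] = ((3.5)·(3.5) + (1.5)·(1.5) + (-2.5)·(-2.5) + (-2.5)·(-2.5)) / 3 = 27/3 = 9
  Sample standard deviations s_i = √(s[i,i]):
  s(X) = √(5.3333) = 2.3094
  s(Y) = √(9) = 3

Step 3 — r_{ij} = s_{ij} / (s_i · s_j):
  r[X,X] = 1 (diagonal).
  r[X,Y] = -1.3333 / (2.3094 · 3) = -1.3333 / 6.9282 = -0.1925
  r[Y,Y] = 1 (diagonal).

R is symmetric with unit diagonal. Assembling:

R = [[1, -0.1925],
 [-0.1925, 1]]


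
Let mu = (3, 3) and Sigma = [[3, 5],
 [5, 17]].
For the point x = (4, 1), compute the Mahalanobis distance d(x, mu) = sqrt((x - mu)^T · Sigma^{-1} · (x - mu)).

Step 1 — centre the observation: (x - mu) = (1, -2).

Step 2 — invert Sigma. det(Sigma) = 3·17 - (5)² = 26.
  Sigma^{-1} = (1/det) · [[d, -b], [-b, a]] = [[0.6538, -0.1923],
 [-0.1923, 0.1154]].

Step 3 — form the quadratic (x - mu)^T · Sigma^{-1} · (x - mu):
  Sigma^{-1} · (x - mu) = (1.0385, -0.4231).
  (x - mu)^T · [Sigma^{-1} · (x - mu)] = (1)·(1.0385) + (-2)·(-0.4231) = 1.8846.

Step 4 — take square root: d = √(1.8846) ≈ 1.3728.

d(x, mu) = √(1.8846) ≈ 1.3728


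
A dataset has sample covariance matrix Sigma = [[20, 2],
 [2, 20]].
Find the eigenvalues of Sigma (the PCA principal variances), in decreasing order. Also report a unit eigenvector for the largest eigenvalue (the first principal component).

Step 1 — characteristic polynomial of 2×2 Sigma:
  det(Sigma - λI) = λ² - trace · λ + det = 0.
  trace = 20 + 20 = 40, det = 20·20 - (2)² = 396.
Step 2 — discriminant:
  Δ = trace² - 4·det = 1600 - 1584 = 16.
Step 3 — eigenvalues:
  λ = (trace ± √Δ)/2 = (40 ± 4)/2,
  λ_1 = 22,  λ_2 = 18.

Step 4 — unit eigenvector for λ_1: solve (Sigma - λ_1 I)v = 0. First row:
  (20 - 22)·v_x + (2)·v_y = 0, i.e. (-2)·v_x + (2)·v_y = 0,
  so v ∝ (b, λ_1 - a) = (2, 2) = u.
  ||u|| = √((2)² + (2)²) = √(8) ≈ 2.8284,
  v_1 = u/||u|| ≈ (0.7071, 0.7071) (||v_1|| = 1).

λ_1 = 22,  λ_2 = 18;  v_1 ≈ (0.7071, 0.7071)


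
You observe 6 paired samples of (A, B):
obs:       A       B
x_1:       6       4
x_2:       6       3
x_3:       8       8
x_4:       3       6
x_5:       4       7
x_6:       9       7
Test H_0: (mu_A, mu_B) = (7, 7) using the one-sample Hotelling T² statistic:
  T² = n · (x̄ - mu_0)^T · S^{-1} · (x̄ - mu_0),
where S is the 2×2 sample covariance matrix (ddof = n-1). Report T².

Step 1 — sample mean vector:
  mean(A) = (6 + 6 + 8 + 3 + 4 + 9) / 6 = 36/6 = 6
  mean(B) = (4 + 3 + 8 + 6 + 7 + 7) / 6 = 35/6 = 5.8333
  x̄ = (6, 5.8333),  deviation x̄ - mu_0 = (6, 5.8333) - (7, 7) = (-1, -1.1667).

Step 2 — sample covariance matrix, S[i,j] = (1/(n-1)) · Σ_k (x_{k,i} - mean_i) · (x_{k,j} - mean_j), divisor n-1 = 5:
  S[A,A] = ((0)·(0) + (0)·(0) + (2)·(2) + (-3)·(-3) + (-2)·(-2) + (3)·(3)) / 5 = 26/5 = 5.2
  S[A,B] = ((0)·(-1.8333) + (0)·(-2.8333) + (2)·(2.1667) + (-3)·(0.1667) + (-2)·(1.1667) + (3)·(1.1667)) / 5 = 5/5 = 1
  S[B,B] = ((-1.8333)·(-1.8333) + (-2.8333)·(-2.8333) + (2.1667)·(2.1667) + (0.1667)·(0.1667) + (1.1667)·(1.1667) + (1.1667)·(1.1667)) / 5 = 18.8333/5 = 3.7667
  S = [[5.2, 1],
 [1, 3.7667]].

Step 3 — invert S. det(S) = 5.2·3.7667 - (1)² = 18.5867.
  S^{-1} = (1/det) · [[d, -b], [-b, a]] = [[0.2027, -0.0538],
 [-0.0538, 0.2798]].

Step 4 — quadratic form (x̄ - mu_0)^T · S^{-1} · (x̄ - mu_0):
  S^{-1} · (x̄ - mu_0) = (-0.1399, -0.2726),
  (x̄ - mu_0)^T · [...] = (-1)·(-0.1399) + (-1.1667)·(-0.2726) = 0.4579.

Step 5 — scale by n: T² = 6 · 0.4579 = 2.7475.

T² ≈ 2.7475


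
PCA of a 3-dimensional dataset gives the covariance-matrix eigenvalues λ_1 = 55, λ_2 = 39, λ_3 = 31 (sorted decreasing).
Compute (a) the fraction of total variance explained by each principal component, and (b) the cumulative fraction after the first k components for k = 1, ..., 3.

Step 1 — total variance = trace(Sigma) = Σ λ_i = 55 + 39 + 31 = 125.

Step 2 — fraction explained by component i = λ_i / Σ λ:
  PC1: 55/125 = 0.44
  PC2: 39/125 = 0.312
  PC3: 31/125 = 0.248

Step 3 — cumulative fraction after k components = (λ_1 + ... + λ_k) / Σ λ:
  k = 1: 55/125 = 0.44
  k = 2: (55 + 39)/125 = 94/125 = 0.752
  k = 3: (55 + 39 + 31)/125 = 125/125 = 1

Summary (fraction, with percent):

explained: PC1 0.44 (44%), PC2 0.312 (31.2%), PC3 0.248 (24.8%);  cumulative: 0.44, 0.752, 1
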